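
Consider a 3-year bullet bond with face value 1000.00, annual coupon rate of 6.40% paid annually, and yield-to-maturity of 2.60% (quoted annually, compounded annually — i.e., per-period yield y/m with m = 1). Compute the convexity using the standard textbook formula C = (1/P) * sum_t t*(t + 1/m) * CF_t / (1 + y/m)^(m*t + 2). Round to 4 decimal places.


Coupon per period c = face * coupon_rate / m = 64.000000
Periods per year m = 1; per-period yield y/m = 0.026000
Number of cashflows N = 3
Cashflows (t years, CF_t, discount factor 1/(1+y/m)^(m*t), PV):
  t = 1.0000: CF_t = 64.000000, DF = 0.974659, PV = 62.378168
  t = 2.0000: CF_t = 64.000000, DF = 0.949960, PV = 60.797434
  t = 3.0000: CF_t = 1064.000000, DF = 0.925887, PV = 985.143612
Price P = sum_t PV_t = 1108.319214
Convexity numerator sum_t t*(t + 1/m) * CF_t / (1+y/m)^(m*t + 2):
  t = 1.0000: term = 118.513517
  t = 2.0000: term = 346.530752
  t = 3.0000: term = 11230.163265
Convexity = (1/P) * sum = 11695.207535 / 1108.319214 = 10.552201

Answer: Convexity = 10.5522


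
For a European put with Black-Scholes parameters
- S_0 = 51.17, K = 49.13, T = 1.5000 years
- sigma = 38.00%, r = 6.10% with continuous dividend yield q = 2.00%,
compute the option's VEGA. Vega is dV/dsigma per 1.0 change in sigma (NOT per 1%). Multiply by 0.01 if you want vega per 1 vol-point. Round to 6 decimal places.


d1 = 0.4522608439; d2 = -0.0131422073
phi(d1) = 0.3601594357; exp(-qT) = 0.9704455335; exp(-rT) = 0.9125613162
Vega = S * exp(-qT) * phi(d1) * sqrt(T) = 51.1700 * 0.9704455335 * 0.3601594357 * 1.2247448714 = 21.904180

Answer: Vega = 21.904180


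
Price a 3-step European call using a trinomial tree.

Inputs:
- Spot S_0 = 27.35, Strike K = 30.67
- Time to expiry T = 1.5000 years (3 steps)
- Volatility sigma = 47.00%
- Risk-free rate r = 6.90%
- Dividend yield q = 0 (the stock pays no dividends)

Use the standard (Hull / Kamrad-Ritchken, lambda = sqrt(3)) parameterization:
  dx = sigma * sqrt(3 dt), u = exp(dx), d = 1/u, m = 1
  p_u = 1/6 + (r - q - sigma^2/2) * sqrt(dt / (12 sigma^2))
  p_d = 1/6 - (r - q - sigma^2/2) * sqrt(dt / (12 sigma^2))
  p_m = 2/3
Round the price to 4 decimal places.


dt = T/N = 0.500000; dx = sigma*sqrt(3*dt) = 0.575630
u = exp(dx) = 1.778251; d = 1/u = 0.562350
p_u = 0.148665, p_m = 0.666667, p_d = 0.184669
Discount per step: exp(-r*dt) = 0.966088
Stock lattice S(k, j) with j the centered position index:
  k=0: S(0,+0) = 27.3500
  k=1: S(1,-1) = 15.3803; S(1,+0) = 27.3500; S(1,+1) = 48.6352
  k=2: S(2,-2) = 8.6491; S(2,-1) = 15.3803; S(2,+0) = 27.3500; S(2,+1) = 48.6352; S(2,+2) = 86.4855
  k=3: S(3,-3) = 4.8638; S(3,-2) = 8.6491; S(3,-1) = 15.3803; S(3,+0) = 27.3500; S(3,+1) = 48.6352; S(3,+2) = 86.4855; S(3,+3) = 153.7929
Terminal payoffs V(N, j) = max(S_T - K, 0):
  V(3,-3) = 0.000000; V(3,-2) = 0.000000; V(3,-1) = 0.000000; V(3,+0) = 0.000000; V(3,+1) = 17.965155; V(3,+2) = 55.815495; V(3,+3) = 123.122885
Backward induction: V(k, j) = exp(-r*dt) * [p_u * V(k+1, j+1) + p_m * V(k+1, j) + p_d * V(k+1, j-1)]
  V(2,-2) = exp(-r*dt) * [p_u*0.000000 + p_m*0.000000 + p_d*0.000000] = 0.000000
  V(2,-1) = exp(-r*dt) * [p_u*0.000000 + p_m*0.000000 + p_d*0.000000] = 0.000000
  V(2,+0) = exp(-r*dt) * [p_u*17.965155 + p_m*0.000000 + p_d*0.000000] = 2.580213
  V(2,+1) = exp(-r*dt) * [p_u*55.815495 + p_m*17.965155 + p_d*0.000000] = 19.587017
  V(2,+2) = exp(-r*dt) * [p_u*123.122885 + p_m*55.815495 + p_d*17.965155] = 56.836863
  V(1,-1) = exp(-r*dt) * [p_u*2.580213 + p_m*0.000000 + p_d*0.000000] = 0.370578
  V(1,+0) = exp(-r*dt) * [p_u*19.587017 + p_m*2.580213 + p_d*0.000000] = 4.474959
  V(1,+1) = exp(-r*dt) * [p_u*56.836863 + p_m*19.587017 + p_d*2.580213] = 21.238610
  V(0,+0) = exp(-r*dt) * [p_u*21.238610 + p_m*4.474959 + p_d*0.370578] = 5.998607

Answer: Price = V(0,0) = 5.9986


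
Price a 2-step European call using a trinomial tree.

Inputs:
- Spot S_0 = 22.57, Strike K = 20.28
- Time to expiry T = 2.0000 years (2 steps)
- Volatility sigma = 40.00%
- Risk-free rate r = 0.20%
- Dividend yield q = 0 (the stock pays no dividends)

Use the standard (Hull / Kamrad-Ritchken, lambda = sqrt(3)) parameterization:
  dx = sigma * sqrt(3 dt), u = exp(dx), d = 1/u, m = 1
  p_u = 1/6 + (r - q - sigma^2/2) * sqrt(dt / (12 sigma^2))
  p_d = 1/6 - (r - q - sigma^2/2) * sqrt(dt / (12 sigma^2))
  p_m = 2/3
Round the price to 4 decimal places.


dt = T/N = 1.000000; dx = sigma*sqrt(3*dt) = 0.692820
u = exp(dx) = 1.999346; d = 1/u = 0.500163
p_u = 0.110375, p_m = 0.666667, p_d = 0.222958
Discount per step: exp(-r*dt) = 0.998002
Stock lattice S(k, j) with j the centered position index:
  k=0: S(0,+0) = 22.5700
  k=1: S(1,-1) = 11.2887; S(1,+0) = 22.5700; S(1,+1) = 45.1252
  k=2: S(2,-2) = 5.6462; S(2,-1) = 11.2887; S(2,+0) = 22.5700; S(2,+1) = 45.1252; S(2,+2) = 90.2210
Terminal payoffs V(N, j) = max(S_T - K, 0):
  V(2,-2) = 0.000000; V(2,-1) = 0.000000; V(2,+0) = 2.290000; V(2,+1) = 24.845248; V(2,+2) = 69.941002
Backward induction: V(k, j) = exp(-r*dt) * [p_u * V(k+1, j+1) + p_m * V(k+1, j) + p_d * V(k+1, j-1)]
  V(1,-1) = exp(-r*dt) * [p_u*2.290000 + p_m*0.000000 + p_d*0.000000] = 0.252254
  V(1,+0) = exp(-r*dt) * [p_u*24.845248 + p_m*2.290000 + p_d*0.000000] = 4.260432
  V(1,+1) = exp(-r*dt) * [p_u*69.941002 + p_m*24.845248 + p_d*2.290000] = 24.744274
  V(0,+0) = exp(-r*dt) * [p_u*24.744274 + p_m*4.260432 + p_d*0.252254] = 5.616436

Answer: Price = V(0,0) = 5.6164


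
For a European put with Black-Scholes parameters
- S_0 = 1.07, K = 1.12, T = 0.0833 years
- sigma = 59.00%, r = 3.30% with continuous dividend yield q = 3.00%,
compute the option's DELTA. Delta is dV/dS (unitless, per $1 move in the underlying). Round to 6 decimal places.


Answer: Delta = -0.570620

Derivation:
d1 = -0.1815891346; d2 = -0.3518733969
phi(d1) = 0.3924187223; exp(-qT) = 0.9975041199; exp(-rT) = 0.9972548748
N(-d1) = 0.5720474118
Delta = -exp(-qT) * N(-d1) = -0.9975041199 * 0.5720474118 = -0.570620


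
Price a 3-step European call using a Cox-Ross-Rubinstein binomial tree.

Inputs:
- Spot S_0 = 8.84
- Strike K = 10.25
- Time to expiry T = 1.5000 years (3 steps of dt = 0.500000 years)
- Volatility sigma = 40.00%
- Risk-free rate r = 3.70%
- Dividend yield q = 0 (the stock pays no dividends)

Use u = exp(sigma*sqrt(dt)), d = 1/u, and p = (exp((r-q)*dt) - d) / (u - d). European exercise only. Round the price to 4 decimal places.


Answer: Price = V(0,0) = 1.4551

Derivation:
dt = T/N = 0.500000
u = exp(sigma*sqrt(dt)) = 1.326896; d = 1/u = 0.753638
p = (exp((r-q)*dt) - d) / (u - d) = 0.462329
Discount per step: exp(-r*dt) = 0.981670
Stock lattice S(k, i) with i counting down-moves:
  k=0: S(0,0) = 8.8400
  k=1: S(1,0) = 11.7298; S(1,1) = 6.6622
  k=2: S(2,0) = 15.5642; S(2,1) = 8.8400; S(2,2) = 5.0209
  k=3: S(3,0) = 20.6521; S(3,1) = 11.7298; S(3,2) = 6.6622; S(3,3) = 3.7839
Terminal payoffs V(N, i) = max(S_T - K, 0):
  V(3,0) = 10.402059; V(3,1) = 1.479765; V(3,2) = 0.000000; V(3,3) = 0.000000
Backward induction: V(k, i) = exp(-r*dt) * [p * V(k+1, i) + (1-p) * V(k+1, i+1)].
  V(2,0) = exp(-r*dt) * [p*10.402059 + (1-p)*1.479765] = 5.502065
  V(2,1) = exp(-r*dt) * [p*1.479765 + (1-p)*0.000000] = 0.671598
  V(2,2) = exp(-r*dt) * [p*0.000000 + (1-p)*0.000000] = 0.000000
  V(1,0) = exp(-r*dt) * [p*5.502065 + (1-p)*0.671598] = 2.851617
  V(1,1) = exp(-r*dt) * [p*0.671598 + (1-p)*0.000000] = 0.304808
  V(0,0) = exp(-r*dt) * [p*2.851617 + (1-p)*0.304808] = 1.455102


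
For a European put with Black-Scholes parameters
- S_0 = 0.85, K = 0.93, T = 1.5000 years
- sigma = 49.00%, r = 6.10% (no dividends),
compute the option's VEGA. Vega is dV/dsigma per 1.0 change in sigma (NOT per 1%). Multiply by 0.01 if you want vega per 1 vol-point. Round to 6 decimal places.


d1 = 0.3026482271; d2 = -0.2974767599
phi(d1) = 0.3810835990; exp(-qT) = 1.0000000000; exp(-rT) = 0.9125613162
Vega = S * exp(-qT) * phi(d1) * sqrt(T) = 0.8500 * 1.0000000000 * 0.3810835990 * 1.2247448714 = 0.396721

Answer: Vega = 0.396721


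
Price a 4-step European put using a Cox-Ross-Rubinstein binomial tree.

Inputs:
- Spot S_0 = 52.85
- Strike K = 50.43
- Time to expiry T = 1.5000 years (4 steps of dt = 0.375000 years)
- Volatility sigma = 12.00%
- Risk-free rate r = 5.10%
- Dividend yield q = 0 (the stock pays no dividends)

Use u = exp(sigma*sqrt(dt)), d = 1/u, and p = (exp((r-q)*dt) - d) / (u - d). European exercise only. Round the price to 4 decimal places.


Answer: Price = V(0,0) = 0.8624

Derivation:
dt = T/N = 0.375000
u = exp(sigma*sqrt(dt)) = 1.076252; d = 1/u = 0.929150
p = (exp((r-q)*dt) - d) / (u - d) = 0.612900
Discount per step: exp(-r*dt) = 0.981057
Stock lattice S(k, i) with i counting down-moves:
  k=0: S(0,0) = 52.8500
  k=1: S(1,0) = 56.8799; S(1,1) = 49.1056
  k=2: S(2,0) = 61.2171; S(2,1) = 52.8500; S(2,2) = 45.6265
  k=3: S(3,0) = 65.8851; S(3,1) = 56.8799; S(3,2) = 49.1056; S(3,3) = 42.3939
  k=4: S(4,0) = 70.9089; S(4,1) = 61.2171; S(4,2) = 52.8500; S(4,3) = 45.6265; S(4,4) = 39.3903
Terminal payoffs V(N, i) = max(K - S_T, 0):
  V(4,0) = 0.000000; V(4,1) = 0.000000; V(4,2) = 0.000000; V(4,3) = 4.803516; V(4,4) = 11.039726
Backward induction: V(k, i) = exp(-r*dt) * [p * V(k+1, i) + (1-p) * V(k+1, i+1)].
  V(3,0) = exp(-r*dt) * [p*0.000000 + (1-p)*0.000000] = 0.000000
  V(3,1) = exp(-r*dt) * [p*0.000000 + (1-p)*0.000000] = 0.000000
  V(3,2) = exp(-r*dt) * [p*0.000000 + (1-p)*4.803516] = 1.824215
  V(3,3) = exp(-r*dt) * [p*4.803516 + (1-p)*11.039726] = 7.080826
  V(2,0) = exp(-r*dt) * [p*0.000000 + (1-p)*0.000000] = 0.000000
  V(2,1) = exp(-r*dt) * [p*0.000000 + (1-p)*1.824215] = 0.692776
  V(2,2) = exp(-r*dt) * [p*1.824215 + (1-p)*7.080826] = 3.785945
  V(1,0) = exp(-r*dt) * [p*0.000000 + (1-p)*0.692776] = 0.263093
  V(1,1) = exp(-r*dt) * [p*0.692776 + (1-p)*3.785945] = 1.854335
  V(0,0) = exp(-r*dt) * [p*0.263093 + (1-p)*1.854335] = 0.862410


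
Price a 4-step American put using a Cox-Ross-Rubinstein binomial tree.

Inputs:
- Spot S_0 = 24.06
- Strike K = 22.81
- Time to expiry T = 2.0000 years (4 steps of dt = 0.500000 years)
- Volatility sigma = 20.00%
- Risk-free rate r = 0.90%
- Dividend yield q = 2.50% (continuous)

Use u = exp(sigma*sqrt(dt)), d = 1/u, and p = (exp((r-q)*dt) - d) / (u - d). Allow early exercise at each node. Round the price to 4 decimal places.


dt = T/N = 0.500000
u = exp(sigma*sqrt(dt)) = 1.151910; d = 1/u = 0.868123
p = (exp((r-q)*dt) - d) / (u - d) = 0.436626
Discount per step: exp(-r*dt) = 0.995510
Stock lattice S(k, i) with i counting down-moves:
  k=0: S(0,0) = 24.0600
  k=1: S(1,0) = 27.7150; S(1,1) = 20.8871
  k=2: S(2,0) = 31.9251; S(2,1) = 24.0600; S(2,2) = 18.1325
  k=3: S(3,0) = 36.7749; S(3,1) = 27.7150; S(3,2) = 20.8871; S(3,3) = 15.7413
  k=4: S(4,0) = 42.3613; S(4,1) = 31.9251; S(4,2) = 24.0600; S(4,3) = 18.1325; S(4,4) = 13.6654
Terminal payoffs V(N, i) = max(K - S_T, 0):
  V(4,0) = 0.000000; V(4,1) = 0.000000; V(4,2) = 0.000000; V(4,3) = 4.677462; V(4,4) = 9.144625
Backward induction: V(k, i) = exp(-r*dt) * [p * V(k+1, i) + (1-p) * V(k+1, i+1)]; then take max(V_cont, immediate exercise) for American.
  V(3,0) = exp(-r*dt) * [p*0.000000 + (1-p)*0.000000] = 0.000000; exercise = 0.000000; V(3,0) = max -> 0.000000
  V(3,1) = exp(-r*dt) * [p*0.000000 + (1-p)*0.000000] = 0.000000; exercise = 0.000000; V(3,1) = max -> 0.000000
  V(3,2) = exp(-r*dt) * [p*0.000000 + (1-p)*4.677462] = 2.623330; exercise = 1.922950; V(3,2) = max -> 2.623330
  V(3,3) = exp(-r*dt) * [p*4.677462 + (1-p)*9.144625] = 7.161846; exercise = 7.068719; V(3,3) = max -> 7.161846
  V(2,0) = exp(-r*dt) * [p*0.000000 + (1-p)*0.000000] = 0.000000; exercise = 0.000000; V(2,0) = max -> 0.000000
  V(2,1) = exp(-r*dt) * [p*0.000000 + (1-p)*2.623330] = 1.471281; exercise = 0.000000; V(2,1) = max -> 1.471281
  V(2,2) = exp(-r*dt) * [p*2.623330 + (1-p)*7.161846] = 5.156955; exercise = 4.677462; V(2,2) = max -> 5.156955
  V(1,0) = exp(-r*dt) * [p*0.000000 + (1-p)*1.471281] = 0.825160; exercise = 0.000000; V(1,0) = max -> 0.825160
  V(1,1) = exp(-r*dt) * [p*1.471281 + (1-p)*5.156955] = 3.531766; exercise = 1.922950; V(1,1) = max -> 3.531766
  V(0,0) = exp(-r*dt) * [p*0.825160 + (1-p)*3.531766] = 2.339441; exercise = 0.000000; V(0,0) = max -> 2.339441

Answer: Price = V(0,0) = 2.3394


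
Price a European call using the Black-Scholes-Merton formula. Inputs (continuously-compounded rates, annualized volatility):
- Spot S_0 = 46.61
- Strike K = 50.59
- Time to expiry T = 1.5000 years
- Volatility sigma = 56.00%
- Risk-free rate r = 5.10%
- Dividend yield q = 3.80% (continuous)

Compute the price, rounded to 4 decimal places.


d1 = (ln(S/K) + (r - q + 0.5*sigma^2) * T) / (sigma * sqrt(T)) = 0.25189092
d2 = d1 - sigma * sqrt(T) = -0.43396621
exp(-rT) = 0.92635291; exp(-qT) = 0.94459407
C = S_0 * exp(-qT) * N(d1) - K * exp(-rT) * N(d2)
N(d1) = 0.59943731; N(d2) = 0.33215649
C = 46.6100 * 0.94459407 * 0.59943731 - 50.5900 * 0.92635291 * 0.33215649 = 10.8255

Answer: Price = 10.8255


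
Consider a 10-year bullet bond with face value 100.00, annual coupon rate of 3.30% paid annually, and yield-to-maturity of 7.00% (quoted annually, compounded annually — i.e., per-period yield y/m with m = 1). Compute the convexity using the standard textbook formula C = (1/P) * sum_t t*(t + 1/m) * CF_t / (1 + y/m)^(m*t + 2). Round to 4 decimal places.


Coupon per period c = face * coupon_rate / m = 3.300000
Periods per year m = 1; per-period yield y/m = 0.070000
Number of cashflows N = 10
Cashflows (t years, CF_t, discount factor 1/(1+y/m)^(m*t), PV):
  t = 1.0000: CF_t = 3.300000, DF = 0.934579, PV = 3.084112
  t = 2.0000: CF_t = 3.300000, DF = 0.873439, PV = 2.882348
  t = 3.0000: CF_t = 3.300000, DF = 0.816298, PV = 2.693783
  t = 4.0000: CF_t = 3.300000, DF = 0.762895, PV = 2.517554
  t = 5.0000: CF_t = 3.300000, DF = 0.712986, PV = 2.352854
  t = 6.0000: CF_t = 3.300000, DF = 0.666342, PV = 2.198929
  t = 7.0000: CF_t = 3.300000, DF = 0.622750, PV = 2.055074
  t = 8.0000: CF_t = 3.300000, DF = 0.582009, PV = 1.920630
  t = 9.0000: CF_t = 3.300000, DF = 0.543934, PV = 1.794981
  t = 10.0000: CF_t = 103.300000, DF = 0.508349, PV = 52.512482
Price P = sum_t PV_t = 74.012748
Convexity numerator sum_t t*(t + 1/m) * CF_t / (1+y/m)^(m*t + 2):
  t = 1.0000: term = 5.387566
  t = 2.0000: term = 15.105325
  t = 3.0000: term = 28.234253
  t = 4.0000: term = 43.978587
  t = 5.0000: term = 61.652224
  t = 6.0000: term = 80.666462
  t = 7.0000: term = 100.518956
  t = 8.0000: term = 120.783792
  t = 9.0000: term = 141.102561
  t = 10.0000: term = 5045.307893
Convexity = (1/P) * sum = 5642.737618 / 74.012748 = 76.240077

Answer: Convexity = 76.2401


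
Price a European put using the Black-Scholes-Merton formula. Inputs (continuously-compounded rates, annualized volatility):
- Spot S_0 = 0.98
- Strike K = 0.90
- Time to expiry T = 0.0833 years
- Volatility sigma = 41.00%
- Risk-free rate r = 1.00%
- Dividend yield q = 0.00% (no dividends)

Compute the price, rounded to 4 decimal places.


Answer: Price = 0.0152

Derivation:
d1 = (ln(S/K) + (r - q + 0.5*sigma^2) * T) / (sigma * sqrt(T)) = 0.78585069
d2 = d1 - sigma * sqrt(T) = 0.66751756
exp(-rT) = 0.99916735; exp(-qT) = 1.00000000
P = K * exp(-rT) * N(-d2) - S_0 * exp(-qT) * N(-d1)
N(-d1) = 0.21597748; N(-d2) = 0.25222080
P = 0.9000 * 0.99916735 * 0.25222080 - 0.9800 * 1.00000000 * 0.21597748 = 0.0152


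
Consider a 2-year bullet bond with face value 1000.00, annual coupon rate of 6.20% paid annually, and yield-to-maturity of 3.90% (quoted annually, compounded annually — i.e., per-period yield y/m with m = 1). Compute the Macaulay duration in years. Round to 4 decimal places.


Coupon per period c = face * coupon_rate / m = 62.000000
Periods per year m = 1; per-period yield y/m = 0.039000
Number of cashflows N = 2
Cashflows (t years, CF_t, discount factor 1/(1+y/m)^(m*t), PV):
  t = 1.0000: CF_t = 62.000000, DF = 0.962464, PV = 59.672762
  t = 2.0000: CF_t = 1062.000000, DF = 0.926337, PV = 983.769653
Price P = sum_t PV_t = 1043.442416
Macaulay numerator sum_t t * PV_t:
  t * PV_t at t = 1.0000: 59.672762
  t * PV_t at t = 2.0000: 1967.539307
Macaulay duration D = (sum_t t * PV_t) / P = 2027.212069 / 1043.442416 = 1.942812

Answer: Macaulay duration = 1.9428 years


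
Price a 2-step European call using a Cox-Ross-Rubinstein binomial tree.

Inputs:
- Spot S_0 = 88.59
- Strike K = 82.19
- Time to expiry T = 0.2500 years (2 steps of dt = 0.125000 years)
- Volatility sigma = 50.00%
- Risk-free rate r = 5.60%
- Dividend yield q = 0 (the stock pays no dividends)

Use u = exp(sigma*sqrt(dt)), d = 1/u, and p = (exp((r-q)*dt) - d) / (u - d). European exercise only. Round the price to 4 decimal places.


Answer: Price = V(0,0) = 12.9597

Derivation:
dt = T/N = 0.125000
u = exp(sigma*sqrt(dt)) = 1.193365; d = 1/u = 0.837967
p = (exp((r-q)*dt) - d) / (u - d) = 0.475686
Discount per step: exp(-r*dt) = 0.993024
Stock lattice S(k, i) with i counting down-moves:
  k=0: S(0,0) = 88.5900
  k=1: S(1,0) = 105.7202; S(1,1) = 74.2355
  k=2: S(2,0) = 126.1627; S(2,1) = 88.5900; S(2,2) = 62.2069
Terminal payoffs V(N, i) = max(S_T - K, 0):
  V(2,0) = 43.972704; V(2,1) = 6.400000; V(2,2) = 0.000000
Backward induction: V(k, i) = exp(-r*dt) * [p * V(k+1, i) + (1-p) * V(k+1, i+1)].
  V(1,0) = exp(-r*dt) * [p*43.972704 + (1-p)*6.400000] = 24.103489
  V(1,1) = exp(-r*dt) * [p*6.400000 + (1-p)*0.000000] = 3.023153
  V(0,0) = exp(-r*dt) * [p*24.103489 + (1-p)*3.023153] = 12.959735


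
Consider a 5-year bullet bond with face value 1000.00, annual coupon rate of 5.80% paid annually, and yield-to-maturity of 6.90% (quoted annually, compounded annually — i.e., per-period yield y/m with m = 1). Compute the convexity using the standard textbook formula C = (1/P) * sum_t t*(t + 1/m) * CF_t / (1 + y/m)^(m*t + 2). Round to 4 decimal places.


Answer: Convexity = 22.5531

Derivation:
Coupon per period c = face * coupon_rate / m = 58.000000
Periods per year m = 1; per-period yield y/m = 0.069000
Number of cashflows N = 5
Cashflows (t years, CF_t, discount factor 1/(1+y/m)^(m*t), PV):
  t = 1.0000: CF_t = 58.000000, DF = 0.935454, PV = 54.256314
  t = 2.0000: CF_t = 58.000000, DF = 0.875074, PV = 50.754270
  t = 3.0000: CF_t = 58.000000, DF = 0.818591, PV = 47.478269
  t = 4.0000: CF_t = 58.000000, DF = 0.765754, PV = 44.413722
  t = 5.0000: CF_t = 1058.000000, DF = 0.716327, PV = 757.874233
Price P = sum_t PV_t = 954.776808
Convexity numerator sum_t t*(t + 1/m) * CF_t / (1+y/m)^(m*t + 2):
  t = 1.0000: term = 94.956538
  t = 2.0000: term = 266.482334
  t = 3.0000: term = 498.563768
  t = 4.0000: term = 777.305531
  t = 5.0000: term = 19895.872354
Convexity = (1/P) * sum = 21533.180524 / 954.776808 = 22.553104


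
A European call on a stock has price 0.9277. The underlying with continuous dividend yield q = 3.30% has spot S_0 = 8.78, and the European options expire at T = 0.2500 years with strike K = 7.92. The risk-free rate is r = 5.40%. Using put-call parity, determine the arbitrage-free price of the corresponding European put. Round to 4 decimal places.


Answer: Put price = 0.0336

Derivation:
Put-call parity: C - P = S_0 * exp(-qT) - K * exp(-rT).
S_0 * exp(-qT) = 8.7800 * 0.99178394 = 8.70786297
K * exp(-rT) = 7.9200 * 0.98659072 = 7.81379847
P = C - S*exp(-qT) + K*exp(-rT)
P = 0.9277 - 8.70786297 + 7.81379847 = 0.0336


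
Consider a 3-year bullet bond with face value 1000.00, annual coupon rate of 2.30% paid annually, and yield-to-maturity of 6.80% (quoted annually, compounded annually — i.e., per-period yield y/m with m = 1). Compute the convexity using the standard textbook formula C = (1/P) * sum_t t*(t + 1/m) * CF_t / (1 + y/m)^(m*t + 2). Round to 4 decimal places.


Coupon per period c = face * coupon_rate / m = 23.000000
Periods per year m = 1; per-period yield y/m = 0.068000
Number of cashflows N = 3
Cashflows (t years, CF_t, discount factor 1/(1+y/m)^(m*t), PV):
  t = 1.0000: CF_t = 23.000000, DF = 0.936330, PV = 21.535581
  t = 2.0000: CF_t = 23.000000, DF = 0.876713, PV = 20.164401
  t = 3.0000: CF_t = 1023.000000, DF = 0.820892, PV = 839.772939
Price P = sum_t PV_t = 881.472921
Convexity numerator sum_t t*(t + 1/m) * CF_t / (1+y/m)^(m*t + 2):
  t = 1.0000: term = 37.761051
  t = 2.0000: term = 106.070368
  t = 3.0000: term = 8834.879211
Convexity = (1/P) * sum = 8978.710630 / 881.472921 = 10.186031

Answer: Convexity = 10.1860


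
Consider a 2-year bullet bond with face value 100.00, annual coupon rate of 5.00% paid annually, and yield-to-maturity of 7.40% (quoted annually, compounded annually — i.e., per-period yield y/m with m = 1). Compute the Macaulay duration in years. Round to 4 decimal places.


Answer: Macaulay duration = 1.9513 years

Derivation:
Coupon per period c = face * coupon_rate / m = 5.000000
Periods per year m = 1; per-period yield y/m = 0.074000
Number of cashflows N = 2
Cashflows (t years, CF_t, discount factor 1/(1+y/m)^(m*t), PV):
  t = 1.0000: CF_t = 5.000000, DF = 0.931099, PV = 4.655493
  t = 2.0000: CF_t = 105.000000, DF = 0.866945, PV = 91.029202
Price P = sum_t PV_t = 95.684696
Macaulay numerator sum_t t * PV_t:
  t * PV_t at t = 1.0000: 4.655493
  t * PV_t at t = 2.0000: 182.058404
Macaulay duration D = (sum_t t * PV_t) / P = 186.713898 / 95.684696 = 1.951345


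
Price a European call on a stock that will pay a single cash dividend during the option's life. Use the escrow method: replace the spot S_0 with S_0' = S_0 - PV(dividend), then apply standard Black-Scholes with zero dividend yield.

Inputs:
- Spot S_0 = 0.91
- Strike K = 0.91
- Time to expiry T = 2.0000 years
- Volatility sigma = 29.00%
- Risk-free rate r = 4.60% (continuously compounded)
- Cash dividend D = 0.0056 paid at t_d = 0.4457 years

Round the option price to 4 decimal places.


Answer: Price = 0.1812

Derivation:
PV(D) = D * exp(-r * t_d) = 0.0056 * 0.97970654 = 0.00548636
S_0' = S_0 - PV(D) = 0.9100 - 0.00548636 = 0.90451364
d1 = (ln(S_0'/K) + (r + sigma^2/2)*T) / (sigma*sqrt(T)) = 0.41463959
d2 = d1 - sigma*sqrt(T) = 0.00451765
exp(-rT) = 0.91210515
N(d1) = 0.66079712; N(d2) = 0.50180228
C = S_0' * N(d1) - K * exp(-rT) * N(d2) = 0.90451364 * 0.66079712 - 0.9100 * 0.91210515 * 0.50180228 = 0.1812


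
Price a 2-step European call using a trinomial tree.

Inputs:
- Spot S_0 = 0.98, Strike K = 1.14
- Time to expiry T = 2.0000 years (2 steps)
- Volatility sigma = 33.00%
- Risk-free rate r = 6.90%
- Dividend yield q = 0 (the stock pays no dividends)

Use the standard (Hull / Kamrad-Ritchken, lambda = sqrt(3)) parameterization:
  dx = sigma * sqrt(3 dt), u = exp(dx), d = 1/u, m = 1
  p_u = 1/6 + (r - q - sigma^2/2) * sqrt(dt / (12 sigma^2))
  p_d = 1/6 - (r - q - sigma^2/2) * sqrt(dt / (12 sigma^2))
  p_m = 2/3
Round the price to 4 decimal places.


dt = T/N = 1.000000; dx = sigma*sqrt(3*dt) = 0.571577
u = exp(dx) = 1.771057; d = 1/u = 0.564634
p_u = 0.179395, p_m = 0.666667, p_d = 0.153939
Discount per step: exp(-r*dt) = 0.933327
Stock lattice S(k, j) with j the centered position index:
  k=0: S(0,+0) = 0.9800
  k=1: S(1,-1) = 0.5533; S(1,+0) = 0.9800; S(1,+1) = 1.7356
  k=2: S(2,-2) = 0.3124; S(2,-1) = 0.5533; S(2,+0) = 0.9800; S(2,+1) = 1.7356; S(2,+2) = 3.0739
Terminal payoffs V(N, j) = max(S_T - K, 0):
  V(2,-2) = 0.000000; V(2,-1) = 0.000000; V(2,+0) = 0.000000; V(2,+1) = 0.595636; V(2,+2) = 1.933911
Backward induction: V(k, j) = exp(-r*dt) * [p_u * V(k+1, j+1) + p_m * V(k+1, j) + p_d * V(k+1, j-1)]
  V(1,-1) = exp(-r*dt) * [p_u*0.000000 + p_m*0.000000 + p_d*0.000000] = 0.000000
  V(1,+0) = exp(-r*dt) * [p_u*0.595636 + p_m*0.000000 + p_d*0.000000] = 0.099730
  V(1,+1) = exp(-r*dt) * [p_u*1.933911 + p_m*0.595636 + p_d*0.000000] = 0.694418
  V(0,+0) = exp(-r*dt) * [p_u*0.694418 + p_m*0.099730 + p_d*0.000000] = 0.178323

Answer: Price = V(0,0) = 0.1783


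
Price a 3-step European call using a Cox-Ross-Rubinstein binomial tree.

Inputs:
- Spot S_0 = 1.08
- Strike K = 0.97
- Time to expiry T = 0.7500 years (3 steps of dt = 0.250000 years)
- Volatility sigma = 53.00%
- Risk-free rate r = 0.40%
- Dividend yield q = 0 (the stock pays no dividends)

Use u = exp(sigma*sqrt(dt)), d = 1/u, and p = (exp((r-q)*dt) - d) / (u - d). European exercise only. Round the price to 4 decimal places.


dt = T/N = 0.250000
u = exp(sigma*sqrt(dt)) = 1.303431; d = 1/u = 0.767206
p = (exp((r-q)*dt) - d) / (u - d) = 0.436001
Discount per step: exp(-r*dt) = 0.999000
Stock lattice S(k, i) with i counting down-moves:
  k=0: S(0,0) = 1.0800
  k=1: S(1,0) = 1.4077; S(1,1) = 0.8286
  k=2: S(2,0) = 1.8348; S(2,1) = 1.0800; S(2,2) = 0.6357
  k=3: S(3,0) = 2.3916; S(3,1) = 1.4077; S(3,2) = 0.8286; S(3,3) = 0.4877
Terminal payoffs V(N, i) = max(S_T - K, 0):
  V(3,0) = 1.421596; V(3,1) = 0.437705; V(3,2) = 0.000000; V(3,3) = 0.000000
Backward induction: V(k, i) = exp(-r*dt) * [p * V(k+1, i) + (1-p) * V(k+1, i+1)].
  V(2,0) = exp(-r*dt) * [p*1.421596 + (1-p)*0.437705] = 0.865816
  V(2,1) = exp(-r*dt) * [p*0.437705 + (1-p)*0.000000] = 0.190649
  V(2,2) = exp(-r*dt) * [p*0.000000 + (1-p)*0.000000] = 0.000000
  V(1,0) = exp(-r*dt) * [p*0.865816 + (1-p)*0.190649] = 0.484538
  V(1,1) = exp(-r*dt) * [p*0.190649 + (1-p)*0.000000] = 0.083040
  V(0,0) = exp(-r*dt) * [p*0.484538 + (1-p)*0.083040] = 0.257836

Answer: Price = V(0,0) = 0.2578


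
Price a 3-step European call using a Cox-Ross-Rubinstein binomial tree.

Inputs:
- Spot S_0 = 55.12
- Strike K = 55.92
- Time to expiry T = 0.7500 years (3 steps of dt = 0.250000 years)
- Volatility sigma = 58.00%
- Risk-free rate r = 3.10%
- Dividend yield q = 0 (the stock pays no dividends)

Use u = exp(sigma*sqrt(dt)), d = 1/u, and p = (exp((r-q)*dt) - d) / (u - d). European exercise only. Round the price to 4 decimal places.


Answer: Price = V(0,0) = 12.0065

Derivation:
dt = T/N = 0.250000
u = exp(sigma*sqrt(dt)) = 1.336427; d = 1/u = 0.748264
p = (exp((r-q)*dt) - d) / (u - d) = 0.441232
Discount per step: exp(-r*dt) = 0.992280
Stock lattice S(k, i) with i counting down-moves:
  k=0: S(0,0) = 55.1200
  k=1: S(1,0) = 73.6639; S(1,1) = 41.2443
  k=2: S(2,0) = 98.4464; S(2,1) = 55.1200; S(2,2) = 30.8616
  k=3: S(3,0) = 131.5665; S(3,1) = 73.6639; S(3,2) = 41.2443; S(3,3) = 23.0926
Terminal payoffs V(N, i) = max(S_T - K, 0):
  V(3,0) = 75.646526; V(3,1) = 17.743883; V(3,2) = 0.000000; V(3,3) = 0.000000
Backward induction: V(k, i) = exp(-r*dt) * [p * V(k+1, i) + (1-p) * V(k+1, i+1)].
  V(2,0) = exp(-r*dt) * [p*75.646526 + (1-p)*17.743883] = 42.958143
  V(2,1) = exp(-r*dt) * [p*17.743883 + (1-p)*0.000000] = 7.768721
  V(2,2) = exp(-r*dt) * [p*0.000000 + (1-p)*0.000000] = 0.000000
  V(1,0) = exp(-r*dt) * [p*42.958143 + (1-p)*7.768721] = 23.115567
  V(1,1) = exp(-r*dt) * [p*7.768721 + (1-p)*0.000000] = 3.401343
  V(0,0) = exp(-r*dt) * [p*23.115567 + (1-p)*3.401343] = 12.006471


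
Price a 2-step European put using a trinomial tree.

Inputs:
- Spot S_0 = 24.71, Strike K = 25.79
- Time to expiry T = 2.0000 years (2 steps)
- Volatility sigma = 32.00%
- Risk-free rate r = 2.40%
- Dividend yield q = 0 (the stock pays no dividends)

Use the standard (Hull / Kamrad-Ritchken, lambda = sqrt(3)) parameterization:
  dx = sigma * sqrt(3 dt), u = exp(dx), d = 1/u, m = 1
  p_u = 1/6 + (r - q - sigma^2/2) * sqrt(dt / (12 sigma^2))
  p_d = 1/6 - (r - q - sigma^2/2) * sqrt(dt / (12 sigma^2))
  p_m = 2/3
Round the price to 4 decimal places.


Answer: Price = V(0,0) = 3.9452

Derivation:
dt = T/N = 1.000000; dx = sigma*sqrt(3*dt) = 0.554256
u = exp(dx) = 1.740646; d = 1/u = 0.574499
p_u = 0.142129, p_m = 0.666667, p_d = 0.191204
Discount per step: exp(-r*dt) = 0.976286
Stock lattice S(k, j) with j the centered position index:
  k=0: S(0,+0) = 24.7100
  k=1: S(1,-1) = 14.1959; S(1,+0) = 24.7100; S(1,+1) = 43.0114
  k=2: S(2,-2) = 8.1555; S(2,-1) = 14.1959; S(2,+0) = 24.7100; S(2,+1) = 43.0114; S(2,+2) = 74.8675
Terminal payoffs V(N, j) = max(K - S_T, 0):
  V(2,-2) = 17.634476; V(2,-1) = 11.594120; V(2,+0) = 1.080000; V(2,+1) = 0.000000; V(2,+2) = 0.000000
Backward induction: V(k, j) = exp(-r*dt) * [p_u * V(k+1, j+1) + p_m * V(k+1, j) + p_d * V(k+1, j-1)]
  V(1,-1) = exp(-r*dt) * [p_u*1.080000 + p_m*11.594120 + p_d*17.634476] = 10.987799
  V(1,+0) = exp(-r*dt) * [p_u*0.000000 + p_m*1.080000 + p_d*11.594120] = 2.867198
  V(1,+1) = exp(-r*dt) * [p_u*0.000000 + p_m*0.000000 + p_d*1.080000] = 0.201603
  V(0,+0) = exp(-r*dt) * [p_u*0.201603 + p_m*2.867198 + p_d*10.987799] = 3.945200


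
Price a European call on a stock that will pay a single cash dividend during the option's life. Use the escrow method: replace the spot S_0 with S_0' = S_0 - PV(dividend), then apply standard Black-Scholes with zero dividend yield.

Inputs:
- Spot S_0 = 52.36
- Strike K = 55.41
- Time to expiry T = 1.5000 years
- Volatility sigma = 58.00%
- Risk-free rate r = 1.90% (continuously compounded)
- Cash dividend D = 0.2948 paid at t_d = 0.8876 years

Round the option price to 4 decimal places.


Answer: Price = 13.8234

Derivation:
PV(D) = D * exp(-r * t_d) = 0.2948 * 0.98327701 = 0.28987006
S_0' = S_0 - PV(D) = 52.3600 - 0.28987006 = 52.07012994
d1 = (ln(S_0'/K) + (r + sigma^2/2)*T) / (sigma*sqrt(T)) = 0.30777892
d2 = d1 - sigma*sqrt(T) = -0.40257310
exp(-rT) = 0.97190229
N(d1) = 0.62087472; N(d2) = 0.34363115
C = S_0' * N(d1) - K * exp(-rT) * N(d2) = 52.07012994 * 0.62087472 - 55.4100 * 0.97190229 * 0.34363115 = 13.8234


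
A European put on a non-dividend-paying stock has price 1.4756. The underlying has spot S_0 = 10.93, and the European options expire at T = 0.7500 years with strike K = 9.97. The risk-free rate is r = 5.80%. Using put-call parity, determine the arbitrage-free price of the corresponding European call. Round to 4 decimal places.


Answer: Call price = 2.8600

Derivation:
Put-call parity: C - P = S_0 * exp(-qT) - K * exp(-rT).
S_0 * exp(-qT) = 10.9300 * 1.00000000 = 10.93000000
K * exp(-rT) = 9.9700 * 0.95743255 = 9.54560256
C = P + S*exp(-qT) - K*exp(-rT)
C = 1.4756 + 10.93000000 - 9.54560256 = 2.8600


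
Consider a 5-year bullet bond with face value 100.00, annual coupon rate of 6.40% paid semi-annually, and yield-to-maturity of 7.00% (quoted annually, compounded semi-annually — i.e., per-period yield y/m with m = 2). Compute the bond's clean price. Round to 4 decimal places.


Coupon per period c = face * coupon_rate / m = 3.200000
Periods per year m = 2; per-period yield y/m = 0.035000
Number of cashflows N = 10
Cashflows (t years, CF_t, discount factor 1/(1+y/m)^(m*t), PV):
  t = 0.5000: CF_t = 3.200000, DF = 0.966184, PV = 3.091787
  t = 1.0000: CF_t = 3.200000, DF = 0.933511, PV = 2.987234
  t = 1.5000: CF_t = 3.200000, DF = 0.901943, PV = 2.886217
  t = 2.0000: CF_t = 3.200000, DF = 0.871442, PV = 2.788615
  t = 2.5000: CF_t = 3.200000, DF = 0.841973, PV = 2.694314
  t = 3.0000: CF_t = 3.200000, DF = 0.813501, PV = 2.603202
  t = 3.5000: CF_t = 3.200000, DF = 0.785991, PV = 2.515171
  t = 4.0000: CF_t = 3.200000, DF = 0.759412, PV = 2.430117
  t = 4.5000: CF_t = 3.200000, DF = 0.733731, PV = 2.347939
  t = 5.0000: CF_t = 103.200000, DF = 0.708919, PV = 73.160422
Price P = sum_t PV_t = 97.505018

Answer: Price = 97.5050


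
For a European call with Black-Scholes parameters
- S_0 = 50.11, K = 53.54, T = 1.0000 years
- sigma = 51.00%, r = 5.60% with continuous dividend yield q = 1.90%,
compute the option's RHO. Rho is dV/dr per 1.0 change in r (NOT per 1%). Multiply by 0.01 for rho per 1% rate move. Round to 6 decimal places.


Answer: Rho = 19.106426

Derivation:
d1 = 0.1977285311; d2 = -0.3122714689
phi(d1) = 0.3912193733; exp(-qT) = 0.9811793622; exp(-rT) = 0.9455391359
N(d2) = 0.3774171106
Rho = K*T*exp(-rT)*N(d2) = 53.5400 * 1.0000 * 0.9455391359 * 0.3774171106 = 19.106426


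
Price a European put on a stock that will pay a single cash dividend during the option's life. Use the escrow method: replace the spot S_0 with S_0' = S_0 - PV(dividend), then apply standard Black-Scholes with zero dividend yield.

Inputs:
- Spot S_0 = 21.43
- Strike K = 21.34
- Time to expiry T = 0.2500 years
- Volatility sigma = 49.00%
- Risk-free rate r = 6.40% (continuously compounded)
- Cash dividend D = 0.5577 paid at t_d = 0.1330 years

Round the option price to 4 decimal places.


Answer: Price = 2.1042

Derivation:
PV(D) = D * exp(-r * t_d) = 0.5577 * 0.99152412 = 0.55297300
S_0' = S_0 - PV(D) = 21.4300 - 0.55297300 = 20.87702700
d1 = (ln(S_0'/K) + (r + sigma^2/2)*T) / (sigma*sqrt(T)) = 0.09828009
d2 = d1 - sigma*sqrt(T) = -0.14671991
exp(-rT) = 0.98412732
N(-d1) = 0.46085494; N(-d2) = 0.55832345
P = K * exp(-rT) * N(-d2) - S_0' * N(-d1) = 21.3400 * 0.98412732 * 0.55832345 - 20.87702700 * 0.46085494 = 2.1042


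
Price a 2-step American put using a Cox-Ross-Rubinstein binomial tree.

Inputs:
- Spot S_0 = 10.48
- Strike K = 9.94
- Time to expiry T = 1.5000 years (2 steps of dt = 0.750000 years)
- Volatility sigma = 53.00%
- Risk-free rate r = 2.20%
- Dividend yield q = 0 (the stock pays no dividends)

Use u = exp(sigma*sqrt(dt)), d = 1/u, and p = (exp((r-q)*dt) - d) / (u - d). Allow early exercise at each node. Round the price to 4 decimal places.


dt = T/N = 0.750000
u = exp(sigma*sqrt(dt)) = 1.582480; d = 1/u = 0.631919
p = (exp((r-q)*dt) - d) / (u - d) = 0.404727
Discount per step: exp(-r*dt) = 0.983635
Stock lattice S(k, i) with i counting down-moves:
  k=0: S(0,0) = 10.4800
  k=1: S(1,0) = 16.5844; S(1,1) = 6.6225
  k=2: S(2,0) = 26.2445; S(2,1) = 10.4800; S(2,2) = 4.1849
Terminal payoffs V(N, i) = max(K - S_T, 0):
  V(2,0) = 0.000000; V(2,1) = 0.000000; V(2,2) = 5.755104
Backward induction: V(k, i) = exp(-r*dt) * [p * V(k+1, i) + (1-p) * V(k+1, i+1)]; then take max(V_cont, immediate exercise) for American.
  V(1,0) = exp(-r*dt) * [p*0.000000 + (1-p)*0.000000] = 0.000000; exercise = 0.000000; V(1,0) = max -> 0.000000
  V(1,1) = exp(-r*dt) * [p*0.000000 + (1-p)*5.755104] = 3.369797; exercise = 3.317485; V(1,1) = max -> 3.369797
  V(0,0) = exp(-r*dt) * [p*0.000000 + (1-p)*3.369797] = 1.973123; exercise = 0.000000; V(0,0) = max -> 1.973123

Answer: Price = V(0,0) = 1.9731


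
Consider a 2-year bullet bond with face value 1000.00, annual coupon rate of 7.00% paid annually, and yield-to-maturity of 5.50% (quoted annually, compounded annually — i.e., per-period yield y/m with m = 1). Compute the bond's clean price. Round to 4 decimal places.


Answer: Price = 1027.6948

Derivation:
Coupon per period c = face * coupon_rate / m = 70.000000
Periods per year m = 1; per-period yield y/m = 0.055000
Number of cashflows N = 2
Cashflows (t years, CF_t, discount factor 1/(1+y/m)^(m*t), PV):
  t = 1.0000: CF_t = 70.000000, DF = 0.947867, PV = 66.350711
  t = 2.0000: CF_t = 1070.000000, DF = 0.898452, PV = 961.344085
Price P = sum_t PV_t = 1027.694796


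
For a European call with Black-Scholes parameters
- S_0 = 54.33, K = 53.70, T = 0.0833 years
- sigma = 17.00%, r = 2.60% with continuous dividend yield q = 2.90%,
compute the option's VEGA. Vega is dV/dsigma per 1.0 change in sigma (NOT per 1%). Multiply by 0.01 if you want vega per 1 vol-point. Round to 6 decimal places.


d1 = 0.2571559181; d2 = 0.2080909611
phi(d1) = 0.3859671116; exp(-qT) = 0.9975872155; exp(-rT) = 0.9978365437
Vega = S * exp(-qT) * phi(d1) * sqrt(T) = 54.3300 * 0.9975872155 * 0.3859671116 * 0.2886173938 = 6.037587

Answer: Vega = 6.037587


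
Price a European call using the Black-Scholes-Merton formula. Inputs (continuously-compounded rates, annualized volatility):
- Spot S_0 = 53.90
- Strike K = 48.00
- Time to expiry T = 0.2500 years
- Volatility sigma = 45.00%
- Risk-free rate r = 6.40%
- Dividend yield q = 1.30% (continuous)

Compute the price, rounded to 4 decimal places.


Answer: Price = 8.4810

Derivation:
d1 = (ln(S/K) + (r - q + 0.5*sigma^2) * T) / (sigma * sqrt(T)) = 0.68440874
d2 = d1 - sigma * sqrt(T) = 0.45940874
exp(-rT) = 0.98412732; exp(-qT) = 0.99675528
C = S_0 * exp(-qT) * N(d1) - K * exp(-rT) * N(d2)
N(d1) = 0.75314145; N(d2) = 0.67702966
C = 53.9000 * 0.99675528 * 0.75314145 - 48.0000 * 0.98412732 * 0.67702966 = 8.4810


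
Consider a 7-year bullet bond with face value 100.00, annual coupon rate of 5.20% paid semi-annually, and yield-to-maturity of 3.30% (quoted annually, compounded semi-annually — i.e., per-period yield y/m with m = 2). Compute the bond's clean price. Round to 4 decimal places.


Answer: Price = 111.7894

Derivation:
Coupon per period c = face * coupon_rate / m = 2.600000
Periods per year m = 2; per-period yield y/m = 0.016500
Number of cashflows N = 14
Cashflows (t years, CF_t, discount factor 1/(1+y/m)^(m*t), PV):
  t = 0.5000: CF_t = 2.600000, DF = 0.983768, PV = 2.557796
  t = 1.0000: CF_t = 2.600000, DF = 0.967799, PV = 2.516278
  t = 1.5000: CF_t = 2.600000, DF = 0.952090, PV = 2.475433
  t = 2.0000: CF_t = 2.600000, DF = 0.936635, PV = 2.435251
  t = 2.5000: CF_t = 2.600000, DF = 0.921432, PV = 2.395722
  t = 3.0000: CF_t = 2.600000, DF = 0.906475, PV = 2.356834
  t = 3.5000: CF_t = 2.600000, DF = 0.891761, PV = 2.318578
  t = 4.0000: CF_t = 2.600000, DF = 0.877285, PV = 2.280942
  t = 4.5000: CF_t = 2.600000, DF = 0.863045, PV = 2.243918
  t = 5.0000: CF_t = 2.600000, DF = 0.849036, PV = 2.207494
  t = 5.5000: CF_t = 2.600000, DF = 0.835254, PV = 2.171662
  t = 6.0000: CF_t = 2.600000, DF = 0.821696, PV = 2.136411
  t = 6.5000: CF_t = 2.600000, DF = 0.808359, PV = 2.101732
  t = 7.0000: CF_t = 102.600000, DF = 0.795237, PV = 81.591327
Price P = sum_t PV_t = 111.789379


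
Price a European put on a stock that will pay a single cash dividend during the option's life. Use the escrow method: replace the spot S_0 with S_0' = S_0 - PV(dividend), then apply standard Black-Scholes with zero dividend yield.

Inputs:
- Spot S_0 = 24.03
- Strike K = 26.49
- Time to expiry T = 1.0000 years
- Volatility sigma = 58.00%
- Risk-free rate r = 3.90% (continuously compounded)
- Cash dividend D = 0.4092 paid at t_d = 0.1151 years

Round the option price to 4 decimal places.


Answer: Price = 6.5750

Derivation:
PV(D) = D * exp(-r * t_d) = 0.4092 * 0.99552116 = 0.40736726
S_0' = S_0 - PV(D) = 24.0300 - 0.40736726 = 23.62263274
d1 = (ln(S_0'/K) + (r + sigma^2/2)*T) / (sigma*sqrt(T)) = 0.15972063
d2 = d1 - sigma*sqrt(T) = -0.42027937
exp(-rT) = 0.96175071
N(-d1) = 0.43655058; N(-d2) = 0.66285931
P = K * exp(-rT) * N(-d2) - S_0' * N(-d1) = 26.4900 * 0.96175071 * 0.66285931 - 23.62263274 * 0.43655058 = 6.5750


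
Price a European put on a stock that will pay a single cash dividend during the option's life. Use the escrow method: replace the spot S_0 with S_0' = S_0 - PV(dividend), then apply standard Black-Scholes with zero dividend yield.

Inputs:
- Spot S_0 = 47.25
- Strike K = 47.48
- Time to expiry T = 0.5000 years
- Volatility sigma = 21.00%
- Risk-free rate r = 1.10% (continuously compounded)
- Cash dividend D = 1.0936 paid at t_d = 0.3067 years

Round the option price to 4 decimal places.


Answer: Price = 3.3253

Derivation:
PV(D) = D * exp(-r * t_d) = 1.0936 * 0.99663198 = 1.08991674
S_0' = S_0 - PV(D) = 47.2500 - 1.08991674 = 46.16008326
d1 = (ln(S_0'/K) + (r + sigma^2/2)*T) / (sigma*sqrt(T)) = -0.07857737
d2 = d1 - sigma*sqrt(T) = -0.22706979
exp(-rT) = 0.99451510
N(-d1) = 0.53131561; N(-d2) = 0.58981526
P = K * exp(-rT) * N(-d2) - S_0' * N(-d1) = 47.4800 * 0.99451510 * 0.58981526 - 46.16008326 * 0.53131561 = 3.3253


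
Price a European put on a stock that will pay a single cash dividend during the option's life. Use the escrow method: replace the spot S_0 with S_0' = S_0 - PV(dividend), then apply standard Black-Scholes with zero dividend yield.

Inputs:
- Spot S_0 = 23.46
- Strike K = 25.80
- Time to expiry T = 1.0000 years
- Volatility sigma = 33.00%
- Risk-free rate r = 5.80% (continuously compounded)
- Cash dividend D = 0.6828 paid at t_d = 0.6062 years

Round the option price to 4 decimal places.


Answer: Price = 3.9224

Derivation:
PV(D) = D * exp(-r * t_d) = 0.6828 * 0.96545132 = 0.65921016
S_0' = S_0 - PV(D) = 23.4600 - 0.65921016 = 22.80078984
d1 = (ln(S_0'/K) + (r + sigma^2/2)*T) / (sigma*sqrt(T)) = -0.03372520
d2 = d1 - sigma*sqrt(T) = -0.36372520
exp(-rT) = 0.94364995
N(-d1) = 0.51345186; N(-d2) = 0.64196839
P = K * exp(-rT) * N(-d2) - S_0' * N(-d1) = 25.8000 * 0.94364995 * 0.64196839 - 22.80078984 * 0.51345186 = 3.9224


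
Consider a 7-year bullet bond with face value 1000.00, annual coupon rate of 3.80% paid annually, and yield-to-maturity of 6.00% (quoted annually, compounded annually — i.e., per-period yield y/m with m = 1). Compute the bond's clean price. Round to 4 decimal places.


Answer: Price = 877.1876

Derivation:
Coupon per period c = face * coupon_rate / m = 38.000000
Periods per year m = 1; per-period yield y/m = 0.060000
Number of cashflows N = 7
Cashflows (t years, CF_t, discount factor 1/(1+y/m)^(m*t), PV):
  t = 1.0000: CF_t = 38.000000, DF = 0.943396, PV = 35.849057
  t = 2.0000: CF_t = 38.000000, DF = 0.889996, PV = 33.819865
  t = 3.0000: CF_t = 38.000000, DF = 0.839619, PV = 31.905533
  t = 4.0000: CF_t = 38.000000, DF = 0.792094, PV = 30.099559
  t = 5.0000: CF_t = 38.000000, DF = 0.747258, PV = 28.395811
  t = 6.0000: CF_t = 38.000000, DF = 0.704961, PV = 26.788501
  t = 7.0000: CF_t = 1038.000000, DF = 0.665057, PV = 690.329284
Price P = sum_t PV_t = 877.187608
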